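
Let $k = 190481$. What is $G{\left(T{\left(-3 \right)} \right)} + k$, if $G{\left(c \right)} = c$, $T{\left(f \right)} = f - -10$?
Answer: $190488$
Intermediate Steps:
$T{\left(f \right)} = 10 + f$ ($T{\left(f \right)} = f + 10 = 10 + f$)
$G{\left(T{\left(-3 \right)} \right)} + k = \left(10 - 3\right) + 190481 = 7 + 190481 = 190488$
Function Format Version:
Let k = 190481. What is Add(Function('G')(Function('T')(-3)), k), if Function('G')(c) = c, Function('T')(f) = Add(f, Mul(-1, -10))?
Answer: 190488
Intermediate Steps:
Function('T')(f) = Add(10, f) (Function('T')(f) = Add(f, 10) = Add(10, f))
Add(Function('G')(Function('T')(-3)), k) = Add(Add(10, -3), 190481) = Add(7, 190481) = 190488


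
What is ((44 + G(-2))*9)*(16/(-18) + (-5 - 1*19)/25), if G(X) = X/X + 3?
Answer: -19968/25 ≈ -798.72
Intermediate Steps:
G(X) = 4 (G(X) = 1 + 3 = 4)
((44 + G(-2))*9)*(16/(-18) + (-5 - 1*19)/25) = ((44 + 4)*9)*(16/(-18) + (-5 - 1*19)/25) = (48*9)*(16*(-1/18) + (-5 - 19)*(1/25)) = 432*(-8/9 - 24*1/25) = 432*(-8/9 - 24/25) = 432*(-416/225) = -19968/25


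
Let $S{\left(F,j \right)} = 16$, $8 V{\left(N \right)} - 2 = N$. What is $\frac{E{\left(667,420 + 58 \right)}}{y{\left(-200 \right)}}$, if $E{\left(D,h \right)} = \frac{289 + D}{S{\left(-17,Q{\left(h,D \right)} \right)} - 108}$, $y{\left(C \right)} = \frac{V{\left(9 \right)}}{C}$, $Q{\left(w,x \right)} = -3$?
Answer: $\frac{382400}{253} \approx 1511.5$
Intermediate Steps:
$V{\left(N \right)} = \frac{1}{4} + \frac{N}{8}$
$y{\left(C \right)} = \frac{11}{8 C}$ ($y{\left(C \right)} = \frac{\frac{1}{4} + \frac{1}{8} \cdot 9}{C} = \frac{\frac{1}{4} + \frac{9}{8}}{C} = \frac{11}{8 C}$)
$E{\left(D,h \right)} = - \frac{289}{92} - \frac{D}{92}$ ($E{\left(D,h \right)} = \frac{289 + D}{16 - 108} = \frac{289 + D}{-92} = \left(289 + D\right) \left(- \frac{1}{92}\right) = - \frac{289}{92} - \frac{D}{92}$)
$\frac{E{\left(667,420 + 58 \right)}}{y{\left(-200 \right)}} = \frac{- \frac{289}{92} - \frac{29}{4}}{\frac{11}{8} \frac{1}{-200}} = \frac{- \frac{289}{92} - \frac{29}{4}}{\frac{11}{8} \left(- \frac{1}{200}\right)} = - \frac{239}{23 \left(- \frac{11}{1600}\right)} = \left(- \frac{239}{23}\right) \left(- \frac{1600}{11}\right) = \frac{382400}{253}$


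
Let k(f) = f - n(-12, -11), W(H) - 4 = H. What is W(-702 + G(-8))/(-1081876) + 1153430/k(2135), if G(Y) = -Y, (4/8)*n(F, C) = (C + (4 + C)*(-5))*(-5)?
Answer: 124786987343/256945550 ≈ 485.66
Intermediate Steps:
n(F, C) = 200 + 40*C (n(F, C) = 2*((C + (4 + C)*(-5))*(-5)) = 2*((C + (-20 - 5*C))*(-5)) = 2*((-20 - 4*C)*(-5)) = 2*(100 + 20*C) = 200 + 40*C)
W(H) = 4 + H
k(f) = 240 + f (k(f) = f - (200 + 40*(-11)) = f - (200 - 440) = f - 1*(-240) = f + 240 = 240 + f)
W(-702 + G(-8))/(-1081876) + 1153430/k(2135) = (4 + (-702 - 1*(-8)))/(-1081876) + 1153430/(240 + 2135) = (4 + (-702 + 8))*(-1/1081876) + 1153430/2375 = (4 - 694)*(-1/1081876) + 1153430*(1/2375) = -690*(-1/1081876) + 230686/475 = 345/540938 + 230686/475 = 124786987343/256945550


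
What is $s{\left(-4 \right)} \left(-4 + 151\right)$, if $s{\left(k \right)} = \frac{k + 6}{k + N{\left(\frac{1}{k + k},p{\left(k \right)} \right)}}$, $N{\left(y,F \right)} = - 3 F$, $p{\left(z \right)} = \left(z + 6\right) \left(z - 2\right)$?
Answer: $\frac{147}{16} \approx 9.1875$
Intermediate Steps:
$p{\left(z \right)} = \left(-2 + z\right) \left(6 + z\right)$ ($p{\left(z \right)} = \left(6 + z\right) \left(-2 + z\right) = \left(-2 + z\right) \left(6 + z\right)$)
$s{\left(k \right)} = \frac{6 + k}{36 - 11 k - 3 k^{2}}$ ($s{\left(k \right)} = \frac{k + 6}{k - 3 \left(-12 + k^{2} + 4 k\right)} = \frac{6 + k}{k - \left(-36 + 3 k^{2} + 12 k\right)} = \frac{6 + k}{36 - 11 k - 3 k^{2}}$)
$s{\left(-4 \right)} \left(-4 + 151\right) = \frac{6 - 4}{36 - -44 - 3 \left(-4\right)^{2}} \left(-4 + 151\right) = \frac{1}{36 + 44 - 48} \cdot 2 \cdot 147 = \frac{1}{32} \cdot 2 \cdot 147 = \frac{1}{16} \cdot 147 = \frac{147}{16}$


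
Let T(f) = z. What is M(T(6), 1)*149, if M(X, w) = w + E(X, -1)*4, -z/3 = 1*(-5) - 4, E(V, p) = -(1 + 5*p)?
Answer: 2533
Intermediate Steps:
E(V, p) = -1 - 5*p
z = 27 (z = -3*(1*(-5) - 4) = -3*(-5 - 4) = -3*(-9) = 27)
T(f) = 27
M(X, w) = 16 + w (M(X, w) = w + (-1 - 5*(-1))*4 = w + (-1 + 5)*4 = w + 4*4 = w + 16 = 16 + w)
M(T(6), 1)*149 = (16 + 1)*149 = 17*149 = 2533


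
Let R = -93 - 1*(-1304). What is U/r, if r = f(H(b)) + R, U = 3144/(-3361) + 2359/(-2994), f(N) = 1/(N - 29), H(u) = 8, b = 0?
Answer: -24278429/17059857908 ≈ -0.0014231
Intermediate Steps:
R = 1211 (R = -93 + 1304 = 1211)
f(N) = 1/(-29 + N)
U = -17341735/10062834 (U = 3144*(-1/3361) + 2359*(-1/2994) = -3144/3361 - 2359/2994 = -17341735/10062834 ≈ -1.7233)
r = 25430/21 (r = 1/(-29 + 8) + 1211 = 1/(-21) + 1211 = -1/21 + 1211 = 25430/21 ≈ 1211.0)
U/r = -17341735/(10062834*25430/21) = -17341735/10062834*21/25430 = -24278429/17059857908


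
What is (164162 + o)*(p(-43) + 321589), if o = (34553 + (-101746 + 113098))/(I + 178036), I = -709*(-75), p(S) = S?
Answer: 12204634087850502/231211 ≈ 5.2786e+10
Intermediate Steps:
I = 53175
o = 45905/231211 (o = (34553 + (-101746 + 113098))/(53175 + 178036) = (34553 + 11352)/231211 = 45905*(1/231211) = 45905/231211 ≈ 0.19854)
(164162 + o)*(p(-43) + 321589) = (164162 + 45905/231211)*(-43 + 321589) = (37956106087/231211)*321546 = 12204634087850502/231211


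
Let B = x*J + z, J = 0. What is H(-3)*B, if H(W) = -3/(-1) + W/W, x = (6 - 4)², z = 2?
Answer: 8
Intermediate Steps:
x = 4 (x = 2² = 4)
H(W) = 4 (H(W) = -3*(-1) + 1 = 3 + 1 = 4)
B = 2 (B = 4*0 + 2 = 0 + 2 = 2)
H(-3)*B = 4*2 = 8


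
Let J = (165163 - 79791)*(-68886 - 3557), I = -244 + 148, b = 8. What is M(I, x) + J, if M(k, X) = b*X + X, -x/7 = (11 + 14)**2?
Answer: -6184643171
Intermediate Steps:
x = -4375 (x = -7*(11 + 14)**2 = -7*25**2 = -7*625 = -4375)
I = -96
M(k, X) = 9*X (M(k, X) = 8*X + X = 9*X)
J = -6184603796 (J = 85372*(-72443) = -6184603796)
M(I, x) + J = 9*(-4375) - 6184603796 = -39375 - 6184603796 = -6184643171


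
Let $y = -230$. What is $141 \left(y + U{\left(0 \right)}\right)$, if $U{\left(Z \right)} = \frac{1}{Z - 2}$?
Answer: $- \frac{65001}{2} \approx -32501.0$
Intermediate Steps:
$U{\left(Z \right)} = \frac{1}{-2 + Z}$
$141 \left(y + U{\left(0 \right)}\right) = 141 \left(-230 + \frac{1}{-2 + 0}\right) = 141 \left(-230 + \frac{1}{-2}\right) = 141 \left(-230 - \frac{1}{2}\right) = 141 \left(- \frac{461}{2}\right) = - \frac{65001}{2}$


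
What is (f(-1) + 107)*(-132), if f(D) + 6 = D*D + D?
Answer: -13332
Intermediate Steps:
f(D) = -6 + D + D² (f(D) = -6 + (D*D + D) = -6 + (D² + D) = -6 + (D + D²) = -6 + D + D²)
(f(-1) + 107)*(-132) = ((-6 - 1 + (-1)²) + 107)*(-132) = ((-6 - 1 + 1) + 107)*(-132) = (-6 + 107)*(-132) = 101*(-132) = -13332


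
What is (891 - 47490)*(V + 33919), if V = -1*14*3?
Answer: -1578634323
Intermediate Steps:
V = -42 (V = -14*3 = -42)
(891 - 47490)*(V + 33919) = (891 - 47490)*(-42 + 33919) = -46599*33877 = -1578634323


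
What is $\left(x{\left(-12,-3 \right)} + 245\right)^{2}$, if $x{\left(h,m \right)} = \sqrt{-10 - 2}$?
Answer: $60013 + 980 i \sqrt{3} \approx 60013.0 + 1697.4 i$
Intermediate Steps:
$x{\left(h,m \right)} = 2 i \sqrt{3}$ ($x{\left(h,m \right)} = \sqrt{-12} = 2 i \sqrt{3}$)
$\left(x{\left(-12,-3 \right)} + 245\right)^{2} = \left(2 i \sqrt{3} + 245\right)^{2} = \left(245 + 2 i \sqrt{3}\right)^{2}$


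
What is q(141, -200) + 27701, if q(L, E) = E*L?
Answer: -499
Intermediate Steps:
q(141, -200) + 27701 = -200*141 + 27701 = -28200 + 27701 = -499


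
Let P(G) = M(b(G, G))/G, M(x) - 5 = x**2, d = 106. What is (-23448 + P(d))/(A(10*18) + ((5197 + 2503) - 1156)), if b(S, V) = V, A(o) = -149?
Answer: -2474247/677870 ≈ -3.6500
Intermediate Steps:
M(x) = 5 + x**2
P(G) = (5 + G**2)/G
(-23448 + P(d))/(A(10*18) + ((5197 + 2503) - 1156)) = (-23448 + (106 + 5/106))/(-149 + ((5197 + 2503) - 1156)) = (-23448 + (106 + 5*(1/106)))/(-149 + (7700 - 1156)) = (-23448 + (106 + 5/106))/(-149 + 6544) = (-23448 + 11241/106)/6395 = -2474247/106*1/6395 = -2474247/677870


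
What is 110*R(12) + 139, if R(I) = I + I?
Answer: 2779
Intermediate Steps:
R(I) = 2*I
110*R(12) + 139 = 110*(2*12) + 139 = 110*24 + 139 = 2640 + 139 = 2779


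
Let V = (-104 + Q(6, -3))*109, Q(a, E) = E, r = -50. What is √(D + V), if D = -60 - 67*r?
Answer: I*√8373 ≈ 91.504*I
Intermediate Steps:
D = 3290 (D = -60 - 67*(-50) = -60 + 3350 = 3290)
V = -11663 (V = (-104 - 3)*109 = -107*109 = -11663)
√(D + V) = √(3290 - 11663) = √(-8373) = I*√8373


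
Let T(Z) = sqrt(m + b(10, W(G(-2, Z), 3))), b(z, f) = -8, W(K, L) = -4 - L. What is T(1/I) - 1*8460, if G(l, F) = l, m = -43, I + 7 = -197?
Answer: -8460 + I*sqrt(51) ≈ -8460.0 + 7.1414*I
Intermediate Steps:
I = -204 (I = -7 - 197 = -204)
T(Z) = I*sqrt(51) (T(Z) = sqrt(-43 - 8) = sqrt(-51) = I*sqrt(51))
T(1/I) - 1*8460 = I*sqrt(51) - 1*8460 = I*sqrt(51) - 8460 = -8460 + I*sqrt(51)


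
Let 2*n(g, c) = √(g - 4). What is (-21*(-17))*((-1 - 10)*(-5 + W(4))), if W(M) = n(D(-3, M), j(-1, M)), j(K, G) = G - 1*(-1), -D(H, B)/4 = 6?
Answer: 19635 - 3927*I*√7 ≈ 19635.0 - 10390.0*I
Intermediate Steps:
D(H, B) = -24 (D(H, B) = -4*6 = -24)
j(K, G) = 1 + G (j(K, G) = G + 1 = 1 + G)
n(g, c) = √(-4 + g)/2 (n(g, c) = √(g - 4)/2 = √(-4 + g)/2)
W(M) = I*√7 (W(M) = √(-4 - 24)/2 = √(-28)/2 = (2*I*√7)/2 = I*√7)
(-21*(-17))*((-1 - 10)*(-5 + W(4))) = (-21*(-17))*((-1 - 10)*(-5 + I*√7)) = 357*(-11*(-5 + I*√7)) = 357*(55 - 11*I*√7) = 19635 - 3927*I*√7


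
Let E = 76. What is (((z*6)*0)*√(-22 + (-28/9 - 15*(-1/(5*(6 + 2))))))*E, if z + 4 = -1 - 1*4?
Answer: 0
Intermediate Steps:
z = -9 (z = -4 + (-1 - 1*4) = -4 + (-1 - 4) = -4 - 5 = -9)
(((z*6)*0)*√(-22 + (-28/9 - 15*(-1/(5*(6 + 2))))))*E = ((-9*6*0)*√(-22 + (-28/9 - 15*(-1/(5*(6 + 2))))))*76 = ((-54*0)*√(-22 + (-28*⅑ - 15/((-5*8)))))*76 = (0*√(-22 + (-28/9 - 15/(-40))))*76 = (0*√(-22 + (-28/9 - 15*(-1/40))))*76 = (0*√(-22 + (-28/9 + 3/8)))*76 = (0*√(-22 - 197/72))*76 = (0*√(-1781/72))*76 = (0*(I*√3562/12))*76 = 0*76 = 0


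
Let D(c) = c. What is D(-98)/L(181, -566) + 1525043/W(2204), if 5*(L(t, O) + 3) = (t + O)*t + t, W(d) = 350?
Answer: 106019635817/24331650 ≈ 4357.3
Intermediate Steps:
L(t, O) = -3 + t/5 + t*(O + t)/5 (L(t, O) = -3 + ((t + O)*t + t)/5 = -3 + ((O + t)*t + t)/5 = -3 + (t*(O + t) + t)/5 = -3 + (t + t*(O + t))/5 = -3 + (t/5 + t*(O + t)/5) = -3 + t/5 + t*(O + t)/5)
D(-98)/L(181, -566) + 1525043/W(2204) = -98/(-3 + (1/5)*181 + (1/5)*181**2 + (1/5)*(-566)*181) + 1525043/350 = -98/(-3 + 181/5 + (1/5)*32761 - 102446/5) + 1525043*(1/350) = -98/(-3 + 181/5 + 32761/5 - 102446/5) + 1525043/350 = -98/(-69519/5) + 1525043/350 = -98*(-5/69519) + 1525043/350 = 490/69519 + 1525043/350 = 106019635817/24331650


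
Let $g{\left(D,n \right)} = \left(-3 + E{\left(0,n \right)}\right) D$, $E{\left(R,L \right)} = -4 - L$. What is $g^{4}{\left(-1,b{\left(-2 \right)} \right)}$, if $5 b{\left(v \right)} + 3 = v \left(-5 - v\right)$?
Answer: $\frac{2085136}{625} \approx 3336.2$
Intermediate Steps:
$b{\left(v \right)} = - \frac{3}{5} + \frac{v \left(-5 - v\right)}{5}$
$g{\left(D,n \right)} = D \left(-7 - n\right)$ ($g{\left(D,n \right)} = \left(-3 - \left(4 + n\right)\right) D = \left(-7 - n\right) D = D \left(-7 - n\right)$)
$g^{4}{\left(-1,b{\left(-2 \right)} \right)} = \left(\left(-1\right) \left(-1\right) \left(7 - \left(- \frac{7}{5} + \frac{4}{5}\right)\right)\right)^{4} = \left(\left(-1\right) \left(-1\right) \left(7 - - \frac{3}{5}\right)\right)^{4} = \left(\left(-1\right) \left(-1\right) \left(7 + \frac{3}{5}\right)\right)^{4} = \left(\left(-1\right) \left(-1\right) \frac{38}{5}\right)^{4} = \left(\frac{38}{5}\right)^{4} = \frac{2085136}{625}$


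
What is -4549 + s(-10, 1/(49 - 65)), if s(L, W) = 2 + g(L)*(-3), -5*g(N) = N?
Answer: -4553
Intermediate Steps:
g(N) = -N/5
s(L, W) = 2 + 3*L/5 (s(L, W) = 2 - L/5*(-3) = 2 + 3*L/5)
-4549 + s(-10, 1/(49 - 65)) = -4549 + (2 + (3/5)*(-10)) = -4549 + (2 - 6) = -4549 - 4 = -4553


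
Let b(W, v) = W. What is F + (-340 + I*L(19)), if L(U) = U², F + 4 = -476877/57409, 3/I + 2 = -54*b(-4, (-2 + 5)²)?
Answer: -4266098675/12285526 ≈ -347.25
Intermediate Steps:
I = 3/214 (I = 3/(-2 - 54*(-4)) = 3/(-2 + 216) = 3/214 ≈ 0.014019)
F = -706513/57409 (F = -4 - 476877/57409 = -706513/57409 ≈ -12.307)
F + (-340 + I*L(19)) = -706513/57409 + (-340 + (3/214)*19²) = -706513/57409 + (-340 + (3/214)*361) = -706513/57409 + (-340 + 1083/214) = -706513/57409 - 71677/214 = -4266098675/12285526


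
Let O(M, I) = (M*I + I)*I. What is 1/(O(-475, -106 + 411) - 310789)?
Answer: -1/44404639 ≈ -2.2520e-8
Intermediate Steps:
O(M, I) = I*(I + I*M) (O(M, I) = (I*M + I)*I = (I + I*M)*I = I*(I + I*M))
1/(O(-475, -106 + 411) - 310789) = 1/((-106 + 411)²*(1 - 475) - 310789) = 1/(305²*(-474) - 310789) = 1/(93025*(-474) - 310789) = 1/(-44093850 - 310789) = 1/(-44404639) = -1/44404639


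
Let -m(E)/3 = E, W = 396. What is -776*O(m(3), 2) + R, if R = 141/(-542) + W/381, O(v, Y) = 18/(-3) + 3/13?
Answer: 4006836081/894842 ≈ 4477.7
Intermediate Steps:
m(E) = -3*E
O(v, Y) = -75/13 (O(v, Y) = 18*(-⅓) + 3*(1/13) = -6 + 3/13 = -75/13)
R = 53637/68834 (R = 141/(-542) + 396/381 = 141*(-1/542) + 396*(1/381) = -141/542 + 132/127 = 53637/68834 ≈ 0.77922)
-776*O(m(3), 2) + R = -776*(-75/13) + 53637/68834 = 58200/13 + 53637/68834 = 4006836081/894842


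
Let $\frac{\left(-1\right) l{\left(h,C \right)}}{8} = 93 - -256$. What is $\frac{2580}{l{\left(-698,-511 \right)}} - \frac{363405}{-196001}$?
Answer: $\frac{127236045}{136808698} \approx 0.93003$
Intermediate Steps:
$l{\left(h,C \right)} = -2792$ ($l{\left(h,C \right)} = - 8 \left(93 - -256\right) = - 8 \left(93 + 256\right) = \left(-8\right) 349 = -2792$)
$\frac{2580}{l{\left(-698,-511 \right)}} - \frac{363405}{-196001} = \frac{2580}{-2792} - \frac{363405}{-196001} = 2580 \left(- \frac{1}{2792}\right) - - \frac{363405}{196001} = - \frac{645}{698} + \frac{363405}{196001} = \frac{127236045}{136808698}$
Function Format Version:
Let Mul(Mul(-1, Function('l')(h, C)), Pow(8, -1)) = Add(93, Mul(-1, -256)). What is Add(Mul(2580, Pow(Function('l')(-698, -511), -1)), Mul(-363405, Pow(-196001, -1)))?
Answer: Rational(127236045, 136808698) ≈ 0.93003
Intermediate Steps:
Function('l')(h, C) = -2792 (Function('l')(h, C) = Mul(-8, Add(93, Mul(-1, -256))) = Mul(-8, Add(93, 256)) = Mul(-8, 349) = -2792)
Add(Mul(2580, Pow(Function('l')(-698, -511), -1)), Mul(-363405, Pow(-196001, -1))) = Add(Mul(2580, Pow(-2792, -1)), Mul(-363405, Pow(-196001, -1))) = Add(Mul(2580, Rational(-1, 2792)), Mul(-363405, Rational(-1, 196001))) = Add(Rational(-645, 698), Rational(363405, 196001)) = Rational(127236045, 136808698)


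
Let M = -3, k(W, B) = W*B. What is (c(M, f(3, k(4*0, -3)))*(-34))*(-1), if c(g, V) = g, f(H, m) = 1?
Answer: -102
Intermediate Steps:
k(W, B) = B*W
(c(M, f(3, k(4*0, -3)))*(-34))*(-1) = -3*(-34)*(-1) = 102*(-1) = -102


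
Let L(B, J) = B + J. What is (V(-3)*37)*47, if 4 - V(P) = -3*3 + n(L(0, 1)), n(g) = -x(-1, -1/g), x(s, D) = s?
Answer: 20868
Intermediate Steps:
n(g) = 1 (n(g) = -1*(-1) = 1)
V(P) = 12 (V(P) = 4 - (-3*3 + 1) = 4 - (-9 + 1) = 4 - 1*(-8) = 4 + 8 = 12)
(V(-3)*37)*47 = (12*37)*47 = 444*47 = 20868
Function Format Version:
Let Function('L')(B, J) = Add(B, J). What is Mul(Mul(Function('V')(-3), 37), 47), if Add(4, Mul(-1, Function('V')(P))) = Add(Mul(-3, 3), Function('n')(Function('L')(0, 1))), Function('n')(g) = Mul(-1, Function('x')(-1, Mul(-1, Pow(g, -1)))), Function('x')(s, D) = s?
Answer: 20868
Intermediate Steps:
Function('n')(g) = 1 (Function('n')(g) = Mul(-1, -1) = 1)
Function('V')(P) = 12 (Function('V')(P) = Add(4, Mul(-1, Add(Mul(-3, 3), 1))) = Add(4, Mul(-1, Add(-9, 1))) = Add(4, Mul(-1, -8)) = Add(4, 8) = 12)
Mul(Mul(Function('V')(-3), 37), 47) = Mul(Mul(12, 37), 47) = Mul(444, 47) = 20868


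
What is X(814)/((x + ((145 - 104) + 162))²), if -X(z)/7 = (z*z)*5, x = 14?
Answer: -3312980/6727 ≈ -492.49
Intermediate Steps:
X(z) = -35*z² (X(z) = -7*z*z*5 = -7*z²*5 = -35*z²)
X(814)/((x + ((145 - 104) + 162))²) = (-35*814²)/((14 + ((145 - 104) + 162))²) = (-35*662596)/((14 + (41 + 162))²) = -23190860/(14 + 203)² = -23190860/(217²) = -23190860/47089 = -23190860*1/47089 = -3312980/6727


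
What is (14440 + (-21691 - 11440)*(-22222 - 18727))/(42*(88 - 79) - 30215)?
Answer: -1356695759/29837 ≈ -45470.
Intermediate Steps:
(14440 + (-21691 - 11440)*(-22222 - 18727))/(42*(88 - 79) - 30215) = (14440 - 33131*(-40949))/(42*9 - 30215) = (14440 + 1356681319)/(378 - 30215) = 1356695759/(-29837) = 1356695759*(-1/29837) = -1356695759/29837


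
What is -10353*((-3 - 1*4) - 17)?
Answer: 248472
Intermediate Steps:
-10353*((-3 - 1*4) - 17) = -10353*((-3 - 4) - 17) = -10353*(-7 - 17) = -10353*(-24) = -609*(-408) = 248472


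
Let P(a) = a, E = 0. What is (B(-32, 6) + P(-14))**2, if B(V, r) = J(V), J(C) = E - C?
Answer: 324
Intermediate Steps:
J(C) = -C (J(C) = 0 - C = -C)
B(V, r) = -V
(B(-32, 6) + P(-14))**2 = (-1*(-32) - 14)**2 = (32 - 14)**2 = 18**2 = 324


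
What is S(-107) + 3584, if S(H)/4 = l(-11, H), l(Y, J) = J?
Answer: 3156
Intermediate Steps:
S(H) = 4*H
S(-107) + 3584 = 4*(-107) + 3584 = -428 + 3584 = 3156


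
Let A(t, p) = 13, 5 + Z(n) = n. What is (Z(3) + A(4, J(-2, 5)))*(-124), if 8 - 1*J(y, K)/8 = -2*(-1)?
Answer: -1364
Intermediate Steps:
J(y, K) = 48 (J(y, K) = 64 - (-16)*(-1) = 64 - 8*2 = 64 - 16 = 48)
Z(n) = -5 + n
(Z(3) + A(4, J(-2, 5)))*(-124) = ((-5 + 3) + 13)*(-124) = (-2 + 13)*(-124) = 11*(-124) = -1364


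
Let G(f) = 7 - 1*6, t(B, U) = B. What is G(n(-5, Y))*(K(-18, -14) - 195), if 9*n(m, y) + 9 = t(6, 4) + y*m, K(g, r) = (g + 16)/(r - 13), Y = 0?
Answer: -5263/27 ≈ -194.93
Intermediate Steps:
K(g, r) = (16 + g)/(-13 + r)
n(m, y) = -⅓ + m*y/9 (n(m, y) = -1 + (6 + y*m)/9 = -1 + (6 + m*y)/9 = -1 + (⅔ + m*y/9) = -⅓ + m*y/9)
G(f) = 1 (G(f) = 7 - 6 = 1)
G(n(-5, Y))*(K(-18, -14) - 195) = 1*((16 - 18)/(-13 - 14) - 195) = 1*(-2/(-27) - 195) = 1*(-1/27*(-2) - 195) = 1*(2/27 - 195) = 1*(-5263/27) = -5263/27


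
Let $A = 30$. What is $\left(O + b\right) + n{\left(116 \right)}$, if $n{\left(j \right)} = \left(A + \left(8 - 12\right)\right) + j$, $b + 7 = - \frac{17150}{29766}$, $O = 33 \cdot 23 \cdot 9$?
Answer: $\frac{103666403}{14883} \approx 6965.4$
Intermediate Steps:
$O = 6831$ ($O = 759 \cdot 9 = 6831$)
$b = - \frac{112756}{14883}$ ($b = -7 - \frac{17150}{29766} = -7 - 17150 \cdot \frac{1}{29766} = -7 - \frac{8575}{14883} = - \frac{112756}{14883} \approx -7.5762$)
$n{\left(j \right)} = 26 + j$ ($n{\left(j \right)} = \left(30 + \left(8 - 12\right)\right) + j = \left(30 - 4\right) + j = 26 + j$)
$\left(O + b\right) + n{\left(116 \right)} = \left(6831 - \frac{112756}{14883}\right) + \left(26 + 116\right) = \frac{101553017}{14883} + 142 = \frac{103666403}{14883}$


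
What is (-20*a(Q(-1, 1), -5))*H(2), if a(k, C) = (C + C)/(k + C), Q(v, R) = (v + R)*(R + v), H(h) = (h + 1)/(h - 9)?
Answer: 120/7 ≈ 17.143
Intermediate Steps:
H(h) = (1 + h)/(-9 + h)
Q(v, R) = (R + v)² (Q(v, R) = (R + v)*(R + v) = (R + v)²)
a(k, C) = 2*C/(C + k) (a(k, C) = (2*C)/(C + k) = 2*C/(C + k))
(-20*a(Q(-1, 1), -5))*H(2) = (-40*(-5)/(-5 + (1 - 1)²))*((1 + 2)/(-9 + 2)) = (-40*(-5)/(-5 + 0²))*(3/(-7)) = (-40*(-5)/(-5 + 0))*(-⅐*3) = -40*(-5)/(-5)*(-3/7) = -40*(-5)*(-1)/5*(-3/7) = -20*2*(-3/7) = -40*(-3/7) = 120/7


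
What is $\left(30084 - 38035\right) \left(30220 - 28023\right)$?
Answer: $-17468347$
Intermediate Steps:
$\left(30084 - 38035\right) \left(30220 - 28023\right) = \left(-7951\right) 2197 = -17468347$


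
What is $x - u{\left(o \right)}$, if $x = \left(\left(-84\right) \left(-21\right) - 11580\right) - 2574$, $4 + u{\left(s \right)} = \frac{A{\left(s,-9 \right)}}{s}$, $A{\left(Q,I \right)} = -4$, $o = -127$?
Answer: $- \frac{1573026}{127} \approx -12386.0$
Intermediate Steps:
$u{\left(s \right)} = -4 - \frac{4}{s}$
$x = -12390$ ($x = \left(1764 - 11580\right) - 2574 = -9816 - 2574 = -12390$)
$x - u{\left(o \right)} = -12390 - \left(-4 - \frac{4}{-127}\right) = -12390 - \left(-4 - - \frac{4}{127}\right) = -12390 - \left(-4 + \frac{4}{127}\right) = -12390 - - \frac{504}{127} = -12390 + \frac{504}{127} = - \frac{1573026}{127}$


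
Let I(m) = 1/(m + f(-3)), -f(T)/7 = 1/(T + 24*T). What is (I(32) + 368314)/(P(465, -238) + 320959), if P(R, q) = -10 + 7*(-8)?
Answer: 886531873/772389451 ≈ 1.1478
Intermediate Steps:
P(R, q) = -66 (P(R, q) = -10 - 56 = -66)
f(T) = -7/(25*T) (f(T) = -7/(T + 24*T) = -7*1/(25*T) = -7/(25*T))
I(m) = 1/(7/75 + m) (I(m) = 1/(m - 7/25/(-3)) = 1/(m - 7/25*(-⅓)) = 1/(m + 7/75) = 1/(7/75 + m))
(I(32) + 368314)/(P(465, -238) + 320959) = (75/(7 + 75*32) + 368314)/(-66 + 320959) = (75/(7 + 2400) + 368314)/320893 = (75/2407 + 368314)*(1/320893) = (886531873/2407)*(1/320893) = 886531873/772389451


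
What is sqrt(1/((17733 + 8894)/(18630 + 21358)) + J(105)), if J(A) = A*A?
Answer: sqrt(7817758107701)/26627 ≈ 105.01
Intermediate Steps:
J(A) = A**2
sqrt(1/((17733 + 8894)/(18630 + 21358)) + J(105)) = sqrt(1/((17733 + 8894)/(18630 + 21358)) + 105**2) = sqrt(1/(26627/39988) + 11025) = sqrt(39988/26627 + 11025) = sqrt(293602663/26627) = sqrt(7817758107701)/26627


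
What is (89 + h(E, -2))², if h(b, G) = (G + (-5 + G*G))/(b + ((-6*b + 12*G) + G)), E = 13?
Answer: 65642404/8281 ≈ 7926.9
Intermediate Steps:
h(b, G) = (-5 + G + G²)/(-5*b + 13*G) (h(b, G) = (G + (-5 + G²))/(b + (-6*b + 13*G)) = (-5 + G + G²)/(-5*b + 13*G))
(89 + h(E, -2))² = (89 + (-5 - 2 + (-2)²)/(-5*13 + 13*(-2)))² = (89 + (-5 - 2 + 4)/(-65 - 26))² = (89 - 3/(-91))² = (89 - 1/91*(-3))² = (89 + 3/91)² = (8102/91)² = 65642404/8281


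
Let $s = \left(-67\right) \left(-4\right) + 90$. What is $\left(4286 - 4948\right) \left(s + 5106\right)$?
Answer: $-3617168$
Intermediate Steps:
$s = 358$ ($s = 268 + 90 = 358$)
$\left(4286 - 4948\right) \left(s + 5106\right) = \left(4286 - 4948\right) \left(358 + 5106\right) = \left(-662\right) 5464 = -3617168$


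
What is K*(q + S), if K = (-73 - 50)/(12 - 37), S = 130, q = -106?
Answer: 2952/25 ≈ 118.08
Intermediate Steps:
K = 123/25 (K = -123/(-25) = -123*(-1/25) = 123/25 ≈ 4.9200)
K*(q + S) = 123*(-106 + 130)/25 = (123/25)*24 = 2952/25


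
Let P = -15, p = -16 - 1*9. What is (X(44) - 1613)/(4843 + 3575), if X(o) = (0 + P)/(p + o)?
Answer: -15331/79971 ≈ -0.19171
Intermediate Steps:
p = -25 (p = -16 - 9 = -25)
X(o) = -15/(-25 + o) (X(o) = (0 - 15)/(-25 + o) = -15/(-25 + o))
(X(44) - 1613)/(4843 + 3575) = (-15/(-25 + 44) - 1613)/(4843 + 3575) = (-15/19 - 1613)/8418 = (-15*1/19 - 1613)*(1/8418) = (-15/19 - 1613)*(1/8418) = -30662/19*1/8418 = -15331/79971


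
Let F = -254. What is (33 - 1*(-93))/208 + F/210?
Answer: -6593/10920 ≈ -0.60375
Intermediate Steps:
(33 - 1*(-93))/208 + F/210 = (33 - 1*(-93))/208 - 254/210 = (33 + 93)*(1/208) - 254*1/210 = 126*(1/208) - 127/105 = 63/104 - 127/105 = -6593/10920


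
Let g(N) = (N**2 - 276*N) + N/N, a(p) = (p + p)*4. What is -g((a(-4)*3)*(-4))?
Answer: -41473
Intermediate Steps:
a(p) = 8*p (a(p) = (2*p)*4 = 8*p)
g(N) = 1 + N**2 - 276*N (g(N) = (N**2 - 276*N) + 1 = 1 + N**2 - 276*N)
-g((a(-4)*3)*(-4)) = -(1 + (((8*(-4))*3)*(-4))**2 - 276*(8*(-4))*3*(-4)) = -(1 + (-32*3*(-4))**2 - 276*(-32*3)*(-4)) = -(1 + (-96*(-4))**2 - (-26496)*(-4)) = -(1 + 384**2 - 276*384) = -(1 + 147456 - 105984) = -1*41473 = -41473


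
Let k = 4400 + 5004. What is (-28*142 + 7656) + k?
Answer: 13084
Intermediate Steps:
k = 9404
(-28*142 + 7656) + k = (-28*142 + 7656) + 9404 = (-3976 + 7656) + 9404 = 3680 + 9404 = 13084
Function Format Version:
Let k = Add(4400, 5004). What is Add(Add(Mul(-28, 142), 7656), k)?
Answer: 13084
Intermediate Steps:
k = 9404
Add(Add(Mul(-28, 142), 7656), k) = Add(Add(Mul(-28, 142), 7656), 9404) = Add(Add(-3976, 7656), 9404) = Add(3680, 9404) = 13084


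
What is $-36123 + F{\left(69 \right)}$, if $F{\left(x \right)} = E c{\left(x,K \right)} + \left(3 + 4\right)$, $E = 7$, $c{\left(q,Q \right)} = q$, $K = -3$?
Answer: $-35633$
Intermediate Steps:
$F{\left(x \right)} = 7 + 7 x$ ($F{\left(x \right)} = 7 x + \left(3 + 4\right) = 7 x + 7 = 7 + 7 x$)
$-36123 + F{\left(69 \right)} = -36123 + \left(7 + 7 \cdot 69\right) = -36123 + \left(7 + 483\right) = -36123 + 490 = -35633$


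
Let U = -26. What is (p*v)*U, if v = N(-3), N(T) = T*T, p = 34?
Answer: -7956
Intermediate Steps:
N(T) = T**2
v = 9 (v = (-3)**2 = 9)
(p*v)*U = (34*9)*(-26) = 306*(-26) = -7956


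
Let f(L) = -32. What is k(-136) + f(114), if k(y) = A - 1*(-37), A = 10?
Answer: 15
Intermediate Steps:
k(y) = 47 (k(y) = 10 - 1*(-37) = 10 + 37 = 47)
k(-136) + f(114) = 47 - 32 = 15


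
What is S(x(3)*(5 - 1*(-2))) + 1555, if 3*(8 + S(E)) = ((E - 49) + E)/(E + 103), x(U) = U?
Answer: 575477/372 ≈ 1547.0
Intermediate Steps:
S(E) = -8 + (-49 + 2*E)/(3*(103 + E)) (S(E) = -8 + (((E - 49) + E)/(E + 103))/3 = -8 + (((-49 + E) + E)/(103 + E))/3 = -8 + ((-49 + 2*E)/(103 + E))/3 = -8 + (-49 + 2*E)/(3*(103 + E)))
S(x(3)*(5 - 1*(-2))) + 1555 = (-2521 - 66*(5 - 1*(-2)))/(3*(103 + 3*(5 - 1*(-2)))) + 1555 = (-2521 - 66*(5 + 2))/(3*(103 + 3*(5 + 2))) + 1555 = (-2521 - 66*7)/(3*(103 + 3*7)) + 1555 = (-2521 - 22*21)/(3*(103 + 21)) + 1555 = (⅓)*(-2521 - 462)/124 + 1555 = (⅓)*(1/124)*(-2983) + 1555 = -2983/372 + 1555 = 575477/372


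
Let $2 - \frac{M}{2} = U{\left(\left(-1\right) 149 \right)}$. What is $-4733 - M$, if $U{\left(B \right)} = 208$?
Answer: $-4321$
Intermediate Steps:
$M = -412$ ($M = 4 - 416 = -412$)
$-4733 - M = -4733 - -412 = -4733 + 412 = -4321$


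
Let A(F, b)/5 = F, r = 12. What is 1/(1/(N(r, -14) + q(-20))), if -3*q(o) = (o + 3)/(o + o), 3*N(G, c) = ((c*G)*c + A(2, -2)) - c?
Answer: 95023/120 ≈ 791.86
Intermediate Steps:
A(F, b) = 5*F
N(G, c) = 10/3 - c/3 + G*c²/3 (N(G, c) = (((c*G)*c + 5*2) - c)/3 = (((G*c)*c + 10) - c)/3 = ((G*c² + 10) - c)/3 = ((10 + G*c²) - c)/3 = (10 - c + G*c²)/3 = 10/3 - c/3 + G*c²/3)
q(o) = -(3 + o)/(6*o) (q(o) = -(o + 3)/(3*(o + o)) = -(3 + o)/(3*(2*o)) = -(3 + o)*1/(2*o)/3 = -(3 + o)/(6*o))
1/(1/(N(r, -14) + q(-20))) = 1/(1/((10/3 - ⅓*(-14) + (⅓)*12*(-14)²) + (⅙)*(-3 - 1*(-20))/(-20))) = 1/(1/((10/3 + 14/3 + (⅓)*12*196) + (⅙)*(-1/20)*(-3 + 20))) = 1/(1/((10/3 + 14/3 + 784) + (⅙)*(-1/20)*17)) = 1/(1/(792 - 17/120)) = 1/(1/(95023/120)) = 1/(120/95023) = 95023/120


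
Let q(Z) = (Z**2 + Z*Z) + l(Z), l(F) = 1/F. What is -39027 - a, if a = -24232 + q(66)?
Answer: -1551463/66 ≈ -23507.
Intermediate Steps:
q(Z) = 1/Z + 2*Z**2 (q(Z) = (Z**2 + Z*Z) + 1/Z = (Z**2 + Z**2) + 1/Z = 2*Z**2 + 1/Z = 1/Z + 2*Z**2)
a = -1024319/66 (a = -24232 + (1 + 2*66**3)/66 = -24232 + (1 + 2*287496)/66 = -24232 + (1 + 574992)/66 = -24232 + (1/66)*574993 = -24232 + 574993/66 = -1024319/66 ≈ -15520.)
-39027 - a = -39027 - 1*(-1024319/66) = -39027 + 1024319/66 = -1551463/66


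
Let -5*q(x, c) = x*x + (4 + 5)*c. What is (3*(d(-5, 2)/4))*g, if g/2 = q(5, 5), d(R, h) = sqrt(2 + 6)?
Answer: -42*sqrt(2) ≈ -59.397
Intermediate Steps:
q(x, c) = -9*c/5 - x**2/5 (q(x, c) = -(x*x + (4 + 5)*c)/5 = -(x**2 + 9*c)/5 = -9*c/5 - x**2/5)
d(R, h) = 2*sqrt(2) (d(R, h) = sqrt(8) = 2*sqrt(2))
g = -28 (g = 2*(-9/5*5 - 1/5*5**2) = 2*(-9 - 1/5*25) = 2*(-9 - 5) = 2*(-14) = -28)
(3*(d(-5, 2)/4))*g = (3*((2*sqrt(2))/4))*(-28) = (3*((2*sqrt(2))*(1/4)))*(-28) = (3*(sqrt(2)/2))*(-28) = (3*sqrt(2)/2)*(-28) = -42*sqrt(2)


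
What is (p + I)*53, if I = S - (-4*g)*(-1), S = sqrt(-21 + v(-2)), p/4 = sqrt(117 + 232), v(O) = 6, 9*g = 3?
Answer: -212/3 + 212*sqrt(349) + 53*I*sqrt(15) ≈ 3889.8 + 205.27*I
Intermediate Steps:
g = 1/3 (g = (1/9)*3 = 1/3 ≈ 0.33333)
p = 4*sqrt(349) (p = 4*sqrt(117 + 232) = 4*sqrt(349) ≈ 74.726)
S = I*sqrt(15) (S = sqrt(-21 + 6) = sqrt(-15) = I*sqrt(15) ≈ 3.873*I)
I = -4/3 + I*sqrt(15) (I = I*sqrt(15) - (-4*1/3)*(-1) = I*sqrt(15) - (-4)*(-1)/3 = I*sqrt(15) - 1*4/3 = I*sqrt(15) - 4/3 = -4/3 + I*sqrt(15) ≈ -1.3333 + 3.873*I)
(p + I)*53 = (4*sqrt(349) + (-4/3 + I*sqrt(15)))*53 = (-4/3 + 4*sqrt(349) + I*sqrt(15))*53 = -212/3 + 212*sqrt(349) + 53*I*sqrt(15)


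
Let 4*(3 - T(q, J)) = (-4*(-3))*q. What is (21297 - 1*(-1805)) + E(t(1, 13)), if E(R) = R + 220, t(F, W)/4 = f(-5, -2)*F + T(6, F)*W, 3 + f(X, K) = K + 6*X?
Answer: 22402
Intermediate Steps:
T(q, J) = 3 - 3*q (T(q, J) = 3 - (-4*(-3))*q/4 = 3 - 3*q)
f(X, K) = -3 + K + 6*X (f(X, K) = -3 + (K + 6*X) = -3 + K + 6*X)
t(F, W) = -140*F - 60*W (t(F, W) = 4*((-3 - 2 + 6*(-5))*F + (3 - 3*6)*W) = 4*((-3 - 2 - 30)*F + (3 - 18)*W) = 4*(-35*F - 15*W) = -140*F - 60*W)
E(R) = 220 + R
(21297 - 1*(-1805)) + E(t(1, 13)) = (21297 - 1*(-1805)) + (220 + (-140*1 - 60*13)) = (21297 + 1805) + (220 + (-140 - 780)) = 23102 + (220 - 920) = 23102 - 700 = 22402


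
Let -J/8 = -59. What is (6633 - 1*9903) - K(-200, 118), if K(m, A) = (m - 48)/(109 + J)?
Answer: -1899622/581 ≈ -3269.6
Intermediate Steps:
J = 472 (J = -8*(-59) = 472)
K(m, A) = -48/581 + m/581 (K(m, A) = (m - 48)/(109 + 472) = (-48 + m)/581 = (-48 + m)*(1/581) = -48/581 + m/581)
(6633 - 1*9903) - K(-200, 118) = (6633 - 1*9903) - (-48/581 + (1/581)*(-200)) = (6633 - 9903) - (-48/581 - 200/581) = -3270 - 1*(-248/581) = -3270 + 248/581 = -1899622/581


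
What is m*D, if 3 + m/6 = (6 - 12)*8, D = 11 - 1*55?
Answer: 13464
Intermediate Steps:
D = -44 (D = 11 - 55 = -44)
m = -306 (m = -18 + 6*((6 - 12)*8) = -18 + 6*(-6*8) = -18 + 6*(-48) = -18 - 288 = -306)
m*D = -306*(-44) = 13464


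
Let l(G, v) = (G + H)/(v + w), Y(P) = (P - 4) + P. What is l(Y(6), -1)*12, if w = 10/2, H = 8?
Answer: 48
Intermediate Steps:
w = 5 (w = 10*(½) = 5)
Y(P) = -4 + 2*P (Y(P) = (-4 + P) + P = -4 + 2*P)
l(G, v) = (8 + G)/(5 + v) (l(G, v) = (G + 8)/(v + 5) = (8 + G)/(5 + v))
l(Y(6), -1)*12 = ((8 + (-4 + 2*6))/(5 - 1))*12 = ((8 + (-4 + 12))/4)*12 = ((8 + 8)/4)*12 = ((¼)*16)*12 = 4*12 = 48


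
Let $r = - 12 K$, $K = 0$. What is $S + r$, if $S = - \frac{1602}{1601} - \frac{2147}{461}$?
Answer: $- \frac{4175869}{738061} \approx -5.6579$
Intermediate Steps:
$r = 0$ ($r = \left(-12\right) 0 = 0$)
$S = - \frac{4175869}{738061}$ ($S = \left(-1602\right) \frac{1}{1601} - \frac{2147}{461} = - \frac{1602}{1601} - \frac{2147}{461} = - \frac{4175869}{738061} \approx -5.6579$)
$S + r = - \frac{4175869}{738061} + 0 = - \frac{4175869}{738061}$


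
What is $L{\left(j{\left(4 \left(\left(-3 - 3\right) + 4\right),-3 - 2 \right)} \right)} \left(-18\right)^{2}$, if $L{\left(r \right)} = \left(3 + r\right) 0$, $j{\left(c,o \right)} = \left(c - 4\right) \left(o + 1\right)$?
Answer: $0$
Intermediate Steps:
$j{\left(c,o \right)} = \left(1 + o\right) \left(-4 + c\right)$ ($j{\left(c,o \right)} = \left(-4 + c\right) \left(1 + o\right) = \left(1 + o\right) \left(-4 + c\right)$)
$L{\left(r \right)} = 0$
$L{\left(j{\left(4 \left(\left(-3 - 3\right) + 4\right),-3 - 2 \right)} \right)} \left(-18\right)^{2} = 0 \left(-18\right)^{2} = 0 \cdot 324 = 0$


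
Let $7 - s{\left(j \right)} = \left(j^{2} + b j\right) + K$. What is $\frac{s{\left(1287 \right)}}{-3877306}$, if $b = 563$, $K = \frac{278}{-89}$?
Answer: $\frac{211903649}{345080234} \approx 0.61407$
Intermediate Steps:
$K = - \frac{278}{89}$ ($K = 278 \left(- \frac{1}{89}\right) = - \frac{278}{89} \approx -3.1236$)
$s{\left(j \right)} = \frac{901}{89} - j^{2} - 563 j$ ($s{\left(j \right)} = 7 - \left(\left(j^{2} + 563 j\right) - \frac{278}{89}\right) = 7 - \left(- \frac{278}{89} + j^{2} + 563 j\right) = \frac{901}{89} - j^{2} - 563 j$)
$\frac{s{\left(1287 \right)}}{-3877306} = \frac{\frac{901}{89} - 1287^{2} - 724581}{-3877306} = \left(\frac{901}{89} - 1656369 - 724581\right) \left(- \frac{1}{3877306}\right) = \left(- \frac{211903649}{89}\right) \left(- \frac{1}{3877306}\right) = \frac{211903649}{345080234}$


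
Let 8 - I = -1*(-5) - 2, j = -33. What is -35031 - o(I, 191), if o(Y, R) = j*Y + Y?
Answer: -34871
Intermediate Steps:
I = 5 (I = 8 - (-1*(-5) - 2) = 8 - (5 - 2) = 8 - 1*3 = 8 - 3 = 5)
o(Y, R) = -32*Y (o(Y, R) = -33*Y + Y = -32*Y)
-35031 - o(I, 191) = -35031 - (-32)*5 = -35031 - 1*(-160) = -35031 + 160 = -34871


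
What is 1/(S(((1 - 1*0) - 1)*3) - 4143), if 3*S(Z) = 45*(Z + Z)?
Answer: -1/4143 ≈ -0.00024137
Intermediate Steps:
S(Z) = 30*Z (S(Z) = (45*(Z + Z))/3 = (45*(2*Z))/3 = (90*Z)/3 = 30*Z)
1/(S(((1 - 1*0) - 1)*3) - 4143) = 1/(30*(((1 - 1*0) - 1)*3) - 4143) = 1/(30*(((1 + 0) - 1)*3) - 4143) = 1/(30*((1 - 1)*3) - 4143) = 1/(30*(0*3) - 4143) = 1/(30*0 - 4143) = 1/(0 - 4143) = 1/(-4143) = -1/4143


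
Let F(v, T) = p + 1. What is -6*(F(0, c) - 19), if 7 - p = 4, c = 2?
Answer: 90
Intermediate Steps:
p = 3 (p = 7 - 1*4 = 7 - 4 = 3)
F(v, T) = 4 (F(v, T) = 3 + 1 = 4)
-6*(F(0, c) - 19) = -6*(4 - 19) = -6*(-15) = 90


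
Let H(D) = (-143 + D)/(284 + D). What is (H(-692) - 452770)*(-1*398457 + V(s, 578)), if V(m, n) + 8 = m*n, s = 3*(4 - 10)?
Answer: 75530094383425/408 ≈ 1.8512e+11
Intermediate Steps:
H(D) = (-143 + D)/(284 + D)
s = -18 (s = 3*(-6) = -18)
V(m, n) = -8 + m*n
(H(-692) - 452770)*(-1*398457 + V(s, 578)) = ((-143 - 692)/(284 - 692) - 452770)*(-1*398457 + (-8 - 18*578)) = (-835/(-408) - 452770)*(-398457 + (-8 - 10404)) = (-1/408*(-835) - 452770)*(-398457 - 10412) = (835/408 - 452770)*(-408869) = -184729325/408*(-408869) = 75530094383425/408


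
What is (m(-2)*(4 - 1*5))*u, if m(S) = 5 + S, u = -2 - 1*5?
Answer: 21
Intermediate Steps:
u = -7 (u = -2 - 5 = -7)
(m(-2)*(4 - 1*5))*u = ((5 - 2)*(4 - 1*5))*(-7) = (3*(4 - 5))*(-7) = (3*(-1))*(-7) = -3*(-7) = 21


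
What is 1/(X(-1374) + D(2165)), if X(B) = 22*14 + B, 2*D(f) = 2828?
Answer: 1/348 ≈ 0.0028736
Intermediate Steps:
D(f) = 1414 (D(f) = (½)*2828 = 1414)
X(B) = 308 + B
1/(X(-1374) + D(2165)) = 1/((308 - 1374) + 1414) = 1/(-1066 + 1414) = 1/348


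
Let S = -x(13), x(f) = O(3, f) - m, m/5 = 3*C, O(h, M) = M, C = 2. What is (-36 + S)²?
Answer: 361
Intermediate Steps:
m = 30 (m = 5*(3*2) = 5*6 = 30)
x(f) = -30 + f (x(f) = f - 1*30 = f - 30 = -30 + f)
S = 17 (S = -(-30 + 13) = -1*(-17) = 17)
(-36 + S)² = (-36 + 17)² = (-19)² = 361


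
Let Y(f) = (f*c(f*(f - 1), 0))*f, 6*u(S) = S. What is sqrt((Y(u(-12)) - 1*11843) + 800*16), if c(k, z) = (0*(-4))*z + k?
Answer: 3*sqrt(109) ≈ 31.321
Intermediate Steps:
u(S) = S/6
c(k, z) = k (c(k, z) = 0*z + k = 0 + k = k)
Y(f) = f**3*(-1 + f) (Y(f) = (f*(f*(f - 1)))*f = (f*(f*(-1 + f)))*f = (f**2*(-1 + f))*f = f**3*(-1 + f))
sqrt((Y(u(-12)) - 1*11843) + 800*16) = sqrt((((1/6)*(-12))**3*(-1 + (1/6)*(-12)) - 1*11843) + 800*16) = sqrt(((-2)**3*(-1 - 2) - 11843) + 12800) = sqrt((-8*(-3) - 11843) + 12800) = sqrt((24 - 11843) + 12800) = sqrt(-11819 + 12800) = sqrt(981) = 3*sqrt(109)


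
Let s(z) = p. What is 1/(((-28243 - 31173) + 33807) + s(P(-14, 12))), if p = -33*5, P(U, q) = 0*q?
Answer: -1/25774 ≈ -3.8799e-5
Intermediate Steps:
P(U, q) = 0
p = -165
s(z) = -165
1/(((-28243 - 31173) + 33807) + s(P(-14, 12))) = 1/(((-28243 - 31173) + 33807) - 165) = 1/((-59416 + 33807) - 165) = 1/(-25609 - 165) = 1/(-25774) = -1/25774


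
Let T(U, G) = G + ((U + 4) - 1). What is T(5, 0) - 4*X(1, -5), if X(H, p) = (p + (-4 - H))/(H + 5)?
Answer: 44/3 ≈ 14.667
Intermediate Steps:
X(H, p) = (-4 + p - H)/(5 + H)
T(U, G) = 3 + G + U (T(U, G) = G + ((4 + U) - 1) = G + (3 + U) = 3 + G + U)
T(5, 0) - 4*X(1, -5) = (3 + 0 + 5) - 4*(-4 - 5 - 1*1)/(5 + 1) = 8 - 4*(-4 - 5 - 1)/6 = 8 - 2*(-10)/3 = 8 - 4*(-5/3) = 8 + 20/3 = 44/3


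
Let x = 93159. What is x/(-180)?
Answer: -10351/20 ≈ -517.55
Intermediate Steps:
x/(-180) = 93159/(-180) = 93159*(-1/180) = -10351/20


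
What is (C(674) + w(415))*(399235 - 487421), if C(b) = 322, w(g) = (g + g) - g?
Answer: -64993082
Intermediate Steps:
w(g) = g (w(g) = 2*g - g = g)
(C(674) + w(415))*(399235 - 487421) = (322 + 415)*(399235 - 487421) = 737*(-88186) = -64993082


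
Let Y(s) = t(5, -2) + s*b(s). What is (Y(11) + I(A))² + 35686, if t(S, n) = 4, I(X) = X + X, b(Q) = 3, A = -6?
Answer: 36311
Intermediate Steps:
I(X) = 2*X
Y(s) = 4 + 3*s (Y(s) = 4 + s*3 = 4 + 3*s)
(Y(11) + I(A))² + 35686 = ((4 + 3*11) + 2*(-6))² + 35686 = ((4 + 33) - 12)² + 35686 = (37 - 12)² + 35686 = 25² + 35686 = 625 + 35686 = 36311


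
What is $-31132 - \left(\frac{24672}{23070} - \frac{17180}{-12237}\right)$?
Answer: $- \frac{1464916357624}{47051265} \approx -31134.0$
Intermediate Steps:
$-31132 - \left(\frac{24672}{23070} - \frac{17180}{-12237}\right) = -31132 - \left(24672 \cdot \frac{1}{23070} - - \frac{17180}{12237}\right) = -31132 - \left(\frac{4112}{3845} + \frac{17180}{12237}\right) = -31132 - \frac{116375644}{47051265} = - \frac{1464916357624}{47051265}$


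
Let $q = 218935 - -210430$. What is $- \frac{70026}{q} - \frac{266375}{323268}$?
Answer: $- \frac{1734294517}{1756961580} \approx -0.9871$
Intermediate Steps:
$q = 429365$ ($q = 218935 + 210430 = 429365$)
$- \frac{70026}{q} - \frac{266375}{323268} = - \frac{70026}{429365} - \frac{266375}{323268} = - \frac{1734294517}{1756961580}$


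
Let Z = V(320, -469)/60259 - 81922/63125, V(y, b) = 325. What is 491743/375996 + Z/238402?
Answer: 222966489656673230971/170485102464767602500 ≈ 1.3078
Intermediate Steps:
Z = -4916022173/3803849375 (Z = 325/60259 - 81922/63125 = -4916022173/3803849375 ≈ -1.2924)
491743/375996 + Z/238402 = 491743/375996 - 4916022173/3803849375/238402 = 491743*(1/375996) - 4916022173/3803849375*1/238402 = 491743/375996 - 4916022173/906845298698750 = 222966489656673230971/170485102464767602500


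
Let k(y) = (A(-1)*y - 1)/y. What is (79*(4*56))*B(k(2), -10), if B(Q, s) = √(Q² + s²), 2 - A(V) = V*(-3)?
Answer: 8848*√409 ≈ 1.7894e+5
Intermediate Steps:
A(V) = 2 + 3*V (A(V) = 2 - V*(-3) = 2 - (-3)*V = 2 + 3*V)
k(y) = (-1 - y)/y (k(y) = ((2 + 3*(-1))*y - 1)/y = ((2 - 3)*y - 1)/y = (-y - 1)/y = (-1 - y)/y)
(79*(4*56))*B(k(2), -10) = (79*(4*56))*√(((-1 - 1*2)/2)² + (-10)²) = (79*224)*√(((-1 - 2)/2)² + 100) = 17696*√(((½)*(-3))² + 100) = 17696*√((-3/2)² + 100) = 17696*√(9/4 + 100) = 17696*√(409/4) = 17696*(√409/2) = 8848*√409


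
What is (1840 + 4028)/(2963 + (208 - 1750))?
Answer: 5868/1421 ≈ 4.1295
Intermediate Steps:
(1840 + 4028)/(2963 + (208 - 1750)) = 5868/(2963 - 1542) = 5868/1421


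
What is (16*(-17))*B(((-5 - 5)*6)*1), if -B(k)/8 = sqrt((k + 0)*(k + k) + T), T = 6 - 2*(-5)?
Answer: 8704*sqrt(451) ≈ 1.8484e+5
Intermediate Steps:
T = 16 (T = 6 + 10 = 16)
B(k) = -8*sqrt(16 + 2*k**2) (B(k) = -8*sqrt((k + 0)*(k + k) + 16) = -8*sqrt(k*(2*k) + 16) = -8*sqrt(2*k**2 + 16) = -8*sqrt(16 + 2*k**2))
(16*(-17))*B(((-5 - 5)*6)*1) = (16*(-17))*(-8*sqrt(16 + 2*(((-5 - 5)*6)*1)**2)) = -(-2176)*sqrt(16 + 2*(-10*6*1)**2) = -(-2176)*sqrt(16 + 2*(-60*1)**2) = -(-2176)*sqrt(16 + 2*(-60)**2) = -(-2176)*sqrt(16 + 2*3600) = -(-2176)*sqrt(16 + 7200) = -(-2176)*sqrt(7216) = -(-2176)*4*sqrt(451) = -(-8704)*sqrt(451) = 8704*sqrt(451)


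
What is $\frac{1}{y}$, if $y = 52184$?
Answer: $\frac{1}{52184} \approx 1.9163 \cdot 10^{-5}$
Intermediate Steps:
$\frac{1}{y} = \frac{1}{52184}$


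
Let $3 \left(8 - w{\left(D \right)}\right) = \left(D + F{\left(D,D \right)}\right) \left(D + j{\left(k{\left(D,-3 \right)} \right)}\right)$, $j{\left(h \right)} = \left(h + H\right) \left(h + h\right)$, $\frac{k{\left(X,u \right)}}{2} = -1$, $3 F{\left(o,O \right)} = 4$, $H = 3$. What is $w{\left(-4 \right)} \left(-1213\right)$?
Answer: $- \frac{9704}{9} \approx -1078.2$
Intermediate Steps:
$F{\left(o,O \right)} = \frac{4}{3}$ ($F{\left(o,O \right)} = \frac{1}{3} \cdot 4 = \frac{4}{3}$)
$k{\left(X,u \right)} = -2$ ($k{\left(X,u \right)} = 2 \left(-1\right) = -2$)
$j{\left(h \right)} = 2 h \left(3 + h\right)$ ($j{\left(h \right)} = \left(h + 3\right) \left(h + h\right) = \left(3 + h\right) 2 h = 2 h \left(3 + h\right)$)
$w{\left(D \right)} = 8 - \frac{\left(-4 + D\right) \left(\frac{4}{3} + D\right)}{3}$ ($w{\left(D \right)} = 8 - \frac{\left(D + \frac{4}{3}\right) \left(D + 2 \left(-2\right) \left(3 - 2\right)\right)}{3} = 8 - \frac{\left(\frac{4}{3} + D\right) \left(D + 2 \left(-2\right) 1\right)}{3} = 8 - \frac{\left(\frac{4}{3} + D\right) \left(D - 4\right)}{3} = 8 - \frac{\left(\frac{4}{3} + D\right) \left(-4 + D\right)}{3} = 8 - \frac{\left(-4 + D\right) \left(\frac{4}{3} + D\right)}{3}$)
$w{\left(-4 \right)} \left(-1213\right) = \left(\frac{88}{9} - \frac{\left(-4\right)^{2}}{3} + \frac{8}{9} \left(-4\right)\right) \left(-1213\right) = \left(\frac{88}{9} - \frac{16}{3} - \frac{32}{9}\right) \left(-1213\right) = \frac{8}{9} \left(-1213\right) = - \frac{9704}{9}$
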